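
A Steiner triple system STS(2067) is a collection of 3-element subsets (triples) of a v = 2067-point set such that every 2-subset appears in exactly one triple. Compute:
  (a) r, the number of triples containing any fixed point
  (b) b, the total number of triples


An STS(v) is a 2-(v, 3, 1) BIBD: block size k = 3, λ = 1.
Replication: r(k − 1) = λ(v − 1) ⇒ r·2 = 2067 − 1 = 2066 ⇒ r = 1033.
Block count: b = v(v − 1)/6 = 2067·2066/6 = 4270422/6 = 711737.
(Check via bk = vr: 711737·3 = 2135211 = 2067·1033 = 2135211 ✓.)

r = 1033, b = 711737.


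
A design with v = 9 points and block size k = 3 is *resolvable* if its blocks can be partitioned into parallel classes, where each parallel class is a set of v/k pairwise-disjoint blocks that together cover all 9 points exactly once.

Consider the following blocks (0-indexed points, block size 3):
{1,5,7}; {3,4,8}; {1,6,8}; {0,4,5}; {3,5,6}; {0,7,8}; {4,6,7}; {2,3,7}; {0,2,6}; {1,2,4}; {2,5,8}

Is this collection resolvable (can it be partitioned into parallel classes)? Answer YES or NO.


v = 9, block size k = 3, number of blocks = 11.
For resolvability, blocks must partition into parallel classes of size v/k = 3.
Total blocks must therefore be a multiple of 3: 11 = 3·3 + 2 ⇒ not divisible ✗.
Resolvable? NO.

NO


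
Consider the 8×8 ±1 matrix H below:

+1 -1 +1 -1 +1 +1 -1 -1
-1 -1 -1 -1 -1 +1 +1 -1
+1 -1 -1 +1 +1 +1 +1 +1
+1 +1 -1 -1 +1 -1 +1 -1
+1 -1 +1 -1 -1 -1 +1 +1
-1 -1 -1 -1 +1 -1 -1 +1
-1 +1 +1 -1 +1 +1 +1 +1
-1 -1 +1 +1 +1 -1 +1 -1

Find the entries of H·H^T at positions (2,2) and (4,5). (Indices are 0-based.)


Row 2 of H: [1, -1, -1, 1, 1, 1, 1, 1].
Row 4 of H: [1, -1, 1, -1, -1, -1, 1, 1].
Row 5 of H: [-1, -1, -1, -1, 1, -1, -1, 1].
(H·H^T)[2][2] = Σ_j H[2][j]·H[2][j] = (1)² + (-1)² + (-1)² + (1)² + (1)² + (1)² + (1)² + (1)² = 1 + 1 + 1 + 1 + 1 + 1 + 1 + 1 = 8.
(H·H^T)[4][5] = Σ_j H[4][j]·H[5][j] = (1)·(-1) + (-1)·(-1) + (1)·(-1) + (-1)·(-1) + (-1)·(1) + (-1)·(-1) + (1)·(-1) + (1)·(1) = -1 + 1 + -1 + 1 + -1 + 1 + -1 + 1 = 0.
So rows 4 and 5 are orthogonal; the diagonal entry equals n = 8.

(2,2) entry = 8; (4,5) entry = 0.


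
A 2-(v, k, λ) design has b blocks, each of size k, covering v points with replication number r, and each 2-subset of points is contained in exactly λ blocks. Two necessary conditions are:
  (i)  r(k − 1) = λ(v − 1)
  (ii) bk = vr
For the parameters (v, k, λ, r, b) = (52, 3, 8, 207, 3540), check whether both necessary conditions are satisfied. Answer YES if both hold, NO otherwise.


Condition (i): r(k − 1) = 207·2 = 414; λ(v − 1) = 8·51 = 408. Match? NO.
Condition (ii): bk = 3540·3 = 10620; vr = 52·207 = 10764. Match? NO.
Both conditions hold? NO.

NO


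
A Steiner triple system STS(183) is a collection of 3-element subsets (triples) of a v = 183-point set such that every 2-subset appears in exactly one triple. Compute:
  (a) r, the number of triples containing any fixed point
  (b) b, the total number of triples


An STS(v) is a 2-(v, 3, 1) BIBD: block size k = 3, λ = 1.
Replication: r(k − 1) = λ(v − 1) ⇒ r·2 = 183 − 1 = 182 ⇒ r = 91.
Block count: bk = vr ⇒ b·3 = 183·91 = 16653 ⇒ b = 5551.

r = 91, b = 5551.


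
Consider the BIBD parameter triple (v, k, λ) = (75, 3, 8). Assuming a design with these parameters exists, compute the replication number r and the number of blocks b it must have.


Any 2-(v, k, λ) BIBD satisfies two necessary conditions:
  (i)  Each point sits in r blocks, and counting incidences through any fixed point gives r(k − 1) = λ(v − 1), so r = λ(v − 1)/(k − 1).
  (ii) Total incidences bk = vr, so b = vr/k.
Step 1: r = λ(v − 1)/(k − 1) = 8·(75 − 1)/(3 − 1) = 8·74/2 = 592/2 = 296.
Step 2: b = vr/k = 75·296/3 = 22200/3 = 7400.
Check integrality: r = 296 ∈ Z ✓, b = 7400 ∈ Z ✓.
(These identities are necessary conditions: they determine r and b for any design with these parameters, but do not by themselves prove that one exists.)

r = 296, b = 7400.


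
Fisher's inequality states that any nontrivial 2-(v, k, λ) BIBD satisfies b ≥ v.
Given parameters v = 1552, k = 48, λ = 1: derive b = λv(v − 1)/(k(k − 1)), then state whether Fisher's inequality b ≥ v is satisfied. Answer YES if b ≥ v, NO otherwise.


r = λ(v − 1)/(k − 1) = 1·1551/47 = 33.
b = vr/k = 1552·33/48 = 1067.
Fisher's inequality: b ≥ v ⇔ 1067 ≥ 1552? NO.

NO


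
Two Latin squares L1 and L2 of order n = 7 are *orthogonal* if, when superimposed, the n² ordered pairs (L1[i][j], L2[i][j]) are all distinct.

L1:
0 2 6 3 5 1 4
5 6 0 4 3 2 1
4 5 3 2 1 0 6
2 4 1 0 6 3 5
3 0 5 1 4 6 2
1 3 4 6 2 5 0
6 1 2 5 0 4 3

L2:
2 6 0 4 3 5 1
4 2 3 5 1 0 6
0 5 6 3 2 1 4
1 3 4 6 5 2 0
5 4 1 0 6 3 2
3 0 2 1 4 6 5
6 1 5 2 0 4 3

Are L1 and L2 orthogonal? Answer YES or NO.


Form the n² = 49 superimposed pairs (L1[i][j], L2[i][j]), row by row (rows and columns indexed from 0):
row 0: (0,2) (2,6) (6,0) (3,4) (5,3) (1,5) (4,1)
row 1: (5,4) (6,2) (0,3) (4,5) (3,1) (2,0) (1,6)
row 2: (4,0) (5,5) (3,6) (2,3) (1,2) (0,1) (6,4)
row 3: (2,1) (4,3) (1,4) (0,6) (6,5) (3,2) (5,0)
row 4: (3,5) (0,4) (5,1) (1,0) (4,6) (6,3) (2,2)
row 5: (1,3) (3,0) (4,2) (6,1) (2,4) (5,6) (0,5)
row 6: (6,6) (1,1) (2,5) (5,2) (0,0) (4,4) (3,3)
Orthogonality requires all 49 pairs distinct.
Check by first coordinate: for each symbol s of L1, list the L2 entries in the n cells where L1 = s; they must all differ.
  L1 = 0: L2 entries (in reading order) 2, 3, 1, 6, 4, 5, 0 — all 7 distinct ✓
  L1 = 1: L2 entries (in reading order) 5, 6, 2, 4, 0, 3, 1 — all 7 distinct ✓
  L1 = 2: L2 entries (in reading order) 6, 0, 3, 1, 2, 4, 5 — all 7 distinct ✓
  L1 = 3: L2 entries (in reading order) 4, 1, 6, 2, 5, 0, 3 — all 7 distinct ✓
  L1 = 4: L2 entries (in reading order) 1, 5, 0, 3, 6, 2, 4 — all 7 distinct ✓
  L1 = 5: L2 entries (in reading order) 3, 4, 5, 0, 1, 6, 2 — all 7 distinct ✓
  L1 = 6: L2 entries (in reading order) 0, 2, 4, 5, 3, 1, 6 — all 7 distinct ✓
Every symbol of L1 meets every symbol of L2 exactly once, so all 49 pairs are distinct (49 of 49).
Conclusion: YES.

YES


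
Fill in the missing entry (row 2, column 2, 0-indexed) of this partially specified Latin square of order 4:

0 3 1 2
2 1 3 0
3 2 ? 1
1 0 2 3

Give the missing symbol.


Row 2 contains symbols [1, 2, 3] — missing [0].
Column 2 contains symbols [1, 2, 3] — missing [0].
The missing symbol must appear in both missing sets; intersection = [0].
Therefore the hidden value is 0.

Missing value = 0.


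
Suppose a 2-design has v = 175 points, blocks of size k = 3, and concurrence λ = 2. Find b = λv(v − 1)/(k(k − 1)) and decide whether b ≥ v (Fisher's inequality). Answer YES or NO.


b = λv(v − 1)/(k(k − 1)) = 2·175·174/(3·2) = 60900/6 = 10150.
Compare with v = 175: b ≥ v, so Fisher's inequality holds.

YES


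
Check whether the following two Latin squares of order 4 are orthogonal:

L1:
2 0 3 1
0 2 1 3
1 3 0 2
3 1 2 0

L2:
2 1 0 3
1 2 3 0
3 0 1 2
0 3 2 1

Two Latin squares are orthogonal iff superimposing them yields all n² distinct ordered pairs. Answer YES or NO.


Form the n² = 16 superimposed pairs (L1[i][j], L2[i][j]), row by row (rows and columns indexed from 0):
row 0: (2,2) (0,1) (3,0) (1,3)
row 1: (0,1) (2,2) (1,3) (3,0)
row 2: (1,3) (3,0) (0,1) (2,2)
row 3: (3,0) (1,3) (2,2) (0,1)
Orthogonality requires all 16 pairs distinct.
But the pair (0,1) repeats: cell (0,1) has L1 = 0, L2 = 1, and cell (1,0) has L1 = 0, L2 = 1.
A repeated pair means some other pair never occurs (only 4 distinct pairs out of 16), so the squares are not orthogonal.
Conclusion: NO.

NO


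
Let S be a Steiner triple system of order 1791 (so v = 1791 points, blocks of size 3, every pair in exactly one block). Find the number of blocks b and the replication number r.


An STS(v) is a 2-(v, 3, 1) BIBD: block size k = 3, λ = 1.
Replication: r(k − 1) = λ(v − 1) ⇒ r·2 = 1791 − 1 = 1790 ⇒ r = 895.
Block count: bk = vr ⇒ b·3 = 1791·895 = 1602945 ⇒ b = 534315.
(Check via b = v(v − 1)/6 = 1791·1790/6 = 3205890/6 = 534315.)

r = 895, b = 534315.


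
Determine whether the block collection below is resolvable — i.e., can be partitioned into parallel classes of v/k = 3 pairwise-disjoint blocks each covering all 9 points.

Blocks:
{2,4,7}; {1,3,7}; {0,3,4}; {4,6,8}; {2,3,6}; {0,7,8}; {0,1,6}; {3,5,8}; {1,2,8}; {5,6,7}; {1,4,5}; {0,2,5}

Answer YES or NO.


v = 9, block size k = 3, number of blocks = 12.
For resolvability, blocks must partition into parallel classes of size v/k = 3.
Total blocks must therefore be a multiple of 3: 12 = 3·4 + 0 ⇒ divisible ✓.
Greedy packing gives 4 candidate class(es). Each should be a full parallel class (size 3, covers all 9 points).
  Class 1 (3 blocks): {2,4,7}; {0,1,6}; {3,5,8}. Points covered: [0, 1, 2, 3, 4, 5, 6, 7, 8].
  Class 2 (3 blocks): {1,3,7}; {4,6,8}; {0,2,5}. Points covered: [0, 1, 2, 3, 4, 5, 6, 7, 8].
  Class 3 (3 blocks): {0,3,4}; {1,2,8}; {5,6,7}. Points covered: [0, 1, 2, 3, 4, 5, 6, 7, 8].
  Class 4 (3 blocks): {2,3,6}; {0,7,8}; {1,4,5}. Points covered: [0, 1, 2, 3, 4, 5, 6, 7, 8].
All classes full (size 3)? YES. All classes cover every point? YES.
Resolvable? YES.

YES


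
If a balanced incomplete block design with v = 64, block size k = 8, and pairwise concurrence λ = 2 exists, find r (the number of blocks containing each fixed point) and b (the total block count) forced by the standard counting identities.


Any 2-(v, k, λ) BIBD satisfies two necessary conditions:
  (i)  Each point sits in r blocks, and counting incidences through any fixed point gives r(k − 1) = λ(v − 1), so r = λ(v − 1)/(k − 1).
  (ii) Total incidences bk = vr, so b = vr/k.
Step 1: r = λ(v − 1)/(k − 1) = 2·(64 − 1)/(8 − 1) = 2·63/7 = 126/7 = 18.
Step 2: b = vr/k = 64·18/8 = 1152/8 = 144.
Check integrality: r = 18 ∈ Z ✓, b = 144 ∈ Z ✓.
(These identities are necessary conditions: they determine r and b for any design with these parameters, but do not by themselves prove that one exists.)

r = 18, b = 144.


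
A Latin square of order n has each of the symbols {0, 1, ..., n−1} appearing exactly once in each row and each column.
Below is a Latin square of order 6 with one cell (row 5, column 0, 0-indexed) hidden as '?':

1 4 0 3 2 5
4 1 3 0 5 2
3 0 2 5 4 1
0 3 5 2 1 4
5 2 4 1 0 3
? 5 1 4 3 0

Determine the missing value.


Row 5 contains symbols [0, 1, 3, 4, 5] — missing [2].
Column 0 contains symbols [0, 1, 3, 4, 5] — missing [2].
The missing symbol must appear in both missing sets; intersection = [2].
Therefore the hidden value is 2.

Missing value = 2.


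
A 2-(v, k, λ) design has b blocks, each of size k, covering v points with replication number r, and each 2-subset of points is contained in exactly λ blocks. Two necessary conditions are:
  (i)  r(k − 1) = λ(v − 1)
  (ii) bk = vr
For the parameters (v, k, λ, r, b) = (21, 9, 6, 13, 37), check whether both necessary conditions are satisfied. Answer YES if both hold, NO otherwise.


Condition (i): r(k − 1) = 13·8 = 104; λ(v − 1) = 6·20 = 120. Match? NO.
Condition (ii): bk = 37·9 = 333; vr = 21·13 = 273. Match? NO.
Both conditions hold? NO.

NO


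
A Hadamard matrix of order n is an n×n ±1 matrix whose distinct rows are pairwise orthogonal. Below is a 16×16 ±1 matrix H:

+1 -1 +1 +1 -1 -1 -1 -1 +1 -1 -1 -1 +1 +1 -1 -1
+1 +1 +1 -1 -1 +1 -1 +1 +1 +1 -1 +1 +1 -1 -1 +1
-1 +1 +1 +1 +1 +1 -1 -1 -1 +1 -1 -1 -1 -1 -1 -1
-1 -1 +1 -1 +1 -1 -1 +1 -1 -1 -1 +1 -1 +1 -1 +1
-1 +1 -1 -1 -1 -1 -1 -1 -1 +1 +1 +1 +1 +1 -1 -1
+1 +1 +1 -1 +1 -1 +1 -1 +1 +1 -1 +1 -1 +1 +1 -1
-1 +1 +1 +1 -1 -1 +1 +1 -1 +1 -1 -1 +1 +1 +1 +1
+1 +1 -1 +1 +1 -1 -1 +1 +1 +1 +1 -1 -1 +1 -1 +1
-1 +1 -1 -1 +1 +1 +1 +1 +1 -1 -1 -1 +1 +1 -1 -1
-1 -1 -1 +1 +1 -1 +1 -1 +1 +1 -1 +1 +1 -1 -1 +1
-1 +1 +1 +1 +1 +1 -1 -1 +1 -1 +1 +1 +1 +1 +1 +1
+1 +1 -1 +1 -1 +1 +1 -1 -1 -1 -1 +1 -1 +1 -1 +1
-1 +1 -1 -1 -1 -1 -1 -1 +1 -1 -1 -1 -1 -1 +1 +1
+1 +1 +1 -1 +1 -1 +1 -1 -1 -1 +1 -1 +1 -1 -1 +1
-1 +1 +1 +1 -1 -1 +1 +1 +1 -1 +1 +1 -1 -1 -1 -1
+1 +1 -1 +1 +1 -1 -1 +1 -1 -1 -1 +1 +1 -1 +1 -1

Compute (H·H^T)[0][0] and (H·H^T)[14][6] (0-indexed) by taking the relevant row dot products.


Row 0 of H: [1, -1, 1, 1, -1, -1, -1, -1, 1, -1, -1, -1, 1, 1, -1, -1].
Row 6 of H: [-1, 1, 1, 1, -1, -1, 1, 1, -1, 1, -1, -1, 1, 1, 1, 1].
Row 14 of H: [-1, 1, 1, 1, -1, -1, 1, 1, 1, -1, 1, 1, -1, -1, -1, -1].
(H·H^T)[0][0] = Σ_j H[0][j]·H[0][j] = (1)² + (-1)² + (1)² + (1)² + (-1)² + (-1)² + (-1)² + (-1)² + (1)² + (-1)² + (-1)² + (-1)² + (1)² + (1)² + (-1)² + (-1)² = 1 + 1 + 1 + 1 + 1 + 1 + 1 + 1 + 1 + 1 + 1 + 1 + 1 + 1 + 1 + 1 = 16.
(H·H^T)[14][6] = Σ_j H[14][j]·H[6][j] = (-1)·(-1) + (1)·(1) + (1)·(1) + (1)·(1) + (-1)·(-1) + (-1)·(-1) + (1)·(1) + (1)·(1) + (1)·(-1) + (-1)·(1) + (1)·(-1) + (1)·(-1) + (-1)·(1) + (-1)·(1) + (-1)·(1) + (-1)·(1) = 1 + 1 + 1 + 1 + 1 + 1 + 1 + 1 + -1 + -1 + -1 + -1 + -1 + -1 + -1 + -1 = 0.
So rows 14 and 6 are orthogonal; the diagonal entry equals n = 16.

(0,0) entry = 16; (14,6) entry = 0.


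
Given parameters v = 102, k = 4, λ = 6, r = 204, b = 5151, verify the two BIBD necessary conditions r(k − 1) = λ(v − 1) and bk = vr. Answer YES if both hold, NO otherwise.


Condition (i): r(k − 1) = 204·3 = 612; λ(v − 1) = 6·101 = 606. Match? NO.
Condition (ii): bk = 5151·4 = 20604; vr = 102·204 = 20808. Match? NO.
Both conditions hold? NO.

NO


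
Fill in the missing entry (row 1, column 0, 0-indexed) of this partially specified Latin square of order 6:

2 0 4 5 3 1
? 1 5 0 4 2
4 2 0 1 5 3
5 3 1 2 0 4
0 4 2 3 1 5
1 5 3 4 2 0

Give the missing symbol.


Row 1 contains symbols [0, 1, 2, 4, 5] — missing [3].
Column 0 contains symbols [0, 1, 2, 4, 5] — missing [3].
The missing symbol must appear in both missing sets; intersection = [3].
Therefore the hidden value is 3.

Missing value = 3.


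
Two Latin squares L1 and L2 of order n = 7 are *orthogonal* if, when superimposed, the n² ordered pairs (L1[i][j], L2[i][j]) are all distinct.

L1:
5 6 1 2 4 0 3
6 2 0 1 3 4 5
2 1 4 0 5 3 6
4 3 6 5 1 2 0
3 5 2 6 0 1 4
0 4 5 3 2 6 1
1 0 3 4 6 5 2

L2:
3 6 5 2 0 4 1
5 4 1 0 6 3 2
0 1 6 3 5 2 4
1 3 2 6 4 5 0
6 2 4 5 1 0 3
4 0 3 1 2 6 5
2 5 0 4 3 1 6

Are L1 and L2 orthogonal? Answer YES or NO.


Form the n² = 49 superimposed pairs (L1[i][j], L2[i][j]), row by row (rows and columns indexed from 0):
row 0: (5,3) (6,6) (1,5) (2,2) (4,0) (0,4) (3,1)
row 1: (6,5) (2,4) (0,1) (1,0) (3,6) (4,3) (5,2)
row 2: (2,0) (1,1) (4,6) (0,3) (5,5) (3,2) (6,4)
row 3: (4,1) (3,3) (6,2) (5,6) (1,4) (2,5) (0,0)
row 4: (3,6) (5,2) (2,4) (6,5) (0,1) (1,0) (4,3)
row 5: (0,4) (4,0) (5,3) (3,1) (2,2) (6,6) (1,5)
row 6: (1,2) (0,5) (3,0) (4,4) (6,3) (5,1) (2,6)
Orthogonality requires all 49 pairs distinct.
But the pair (3,6) repeats: cell (1,4) has L1 = 3, L2 = 6, and cell (4,0) has L1 = 3, L2 = 6.
A repeated pair means some other pair never occurs (only 35 distinct pairs out of 49), so the squares are not orthogonal.
Conclusion: NO.

NO


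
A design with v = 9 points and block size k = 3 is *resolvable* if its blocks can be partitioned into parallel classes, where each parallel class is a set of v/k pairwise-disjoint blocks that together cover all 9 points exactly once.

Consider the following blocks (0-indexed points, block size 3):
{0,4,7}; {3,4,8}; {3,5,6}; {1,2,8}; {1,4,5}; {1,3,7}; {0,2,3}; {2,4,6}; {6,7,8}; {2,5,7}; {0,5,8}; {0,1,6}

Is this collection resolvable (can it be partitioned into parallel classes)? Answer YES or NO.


v = 9, block size k = 3, number of blocks = 12.
For resolvability, blocks must partition into parallel classes of size v/k = 3.
Total blocks must therefore be a multiple of 3: 12 = 3·4 + 0 ⇒ divisible ✓.
Greedy packing gives 4 candidate class(es). Each should be a full parallel class (size 3, covers all 9 points).
  Class 1 (3 blocks): {0,4,7}; {3,5,6}; {1,2,8}. Points covered: [0, 1, 2, 3, 4, 5, 6, 7, 8].
  Class 2 (3 blocks): {3,4,8}; {2,5,7}; {0,1,6}. Points covered: [0, 1, 2, 3, 4, 5, 6, 7, 8].
  Class 3 (3 blocks): {1,4,5}; {0,2,3}; {6,7,8}. Points covered: [0, 1, 2, 3, 4, 5, 6, 7, 8].
  Class 4 (3 blocks): {1,3,7}; {2,4,6}; {0,5,8}. Points covered: [0, 1, 2, 3, 4, 5, 6, 7, 8].
All classes full (size 3)? YES. All classes cover every point? YES.
Resolvable? YES.

YES


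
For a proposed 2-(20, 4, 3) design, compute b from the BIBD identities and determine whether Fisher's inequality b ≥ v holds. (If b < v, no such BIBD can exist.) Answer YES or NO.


b = λv(v − 1)/(k(k − 1)) = 3·20·19/(4·3) = 1140/12 = 95.
Compare with v = 20: b ≥ v, so Fisher's inequality holds.

YES


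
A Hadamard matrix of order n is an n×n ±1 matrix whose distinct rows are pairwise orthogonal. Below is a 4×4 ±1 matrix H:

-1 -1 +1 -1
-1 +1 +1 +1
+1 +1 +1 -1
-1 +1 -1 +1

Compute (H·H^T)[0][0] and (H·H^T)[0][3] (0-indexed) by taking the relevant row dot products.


Row 0 of H: [-1, -1, 1, -1].
Row 3 of H: [-1, 1, -1, 1].
(H·H^T)[0][0] = Σ_j H[0][j]·H[0][j] = (-1)² + (-1)² + (1)² + (-1)² = 1 + 1 + 1 + 1 = 4.
(H·H^T)[0][3] = Σ_j H[0][j]·H[3][j] = (-1)·(-1) + (-1)·(1) + (1)·(-1) + (-1)·(1) = 1 + -1 + -1 + -1 = -2.
Rows 0 and 3 are not orthogonal (dot product = -2 ≠ 0), so H is not a Hadamard matrix.

(0,0) entry = 4; (0,3) entry = -2.


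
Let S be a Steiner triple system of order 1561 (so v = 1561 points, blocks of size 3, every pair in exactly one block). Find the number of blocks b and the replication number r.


An STS(v) is a 2-(v, 3, 1) BIBD: block size k = 3, λ = 1.
Replication: r(k − 1) = λ(v − 1) ⇒ r·2 = 1561 − 1 = 1560 ⇒ r = 780.
Block count: b = v(v − 1)/6 = 1561·1560/6 = 2435160/6 = 405860.
(Check via bk = vr: 405860·3 = 1217580 = 1561·780 = 1217580 ✓.)

r = 780, b = 405860.


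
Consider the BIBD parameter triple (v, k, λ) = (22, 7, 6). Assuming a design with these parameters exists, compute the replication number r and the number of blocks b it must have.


Any 2-(v, k, λ) BIBD satisfies two necessary conditions:
  (i)  Each point sits in r blocks, and counting incidences through any fixed point gives r(k − 1) = λ(v − 1), so r = λ(v − 1)/(k − 1).
  (ii) Total incidences bk = vr, so b = vr/k.
Step 1: r = λ(v − 1)/(k − 1) = 6·(22 − 1)/(7 − 1) = 6·21/6 = 126/6 = 21.
Step 2: b = vr/k = 22·21/7 = 462/7 = 66.
Check integrality: r = 21 ∈ Z ✓, b = 66 ∈ Z ✓.
(These identities are necessary conditions: they determine r and b for any design with these parameters, but do not by themselves prove that one exists.)

r = 21, b = 66.


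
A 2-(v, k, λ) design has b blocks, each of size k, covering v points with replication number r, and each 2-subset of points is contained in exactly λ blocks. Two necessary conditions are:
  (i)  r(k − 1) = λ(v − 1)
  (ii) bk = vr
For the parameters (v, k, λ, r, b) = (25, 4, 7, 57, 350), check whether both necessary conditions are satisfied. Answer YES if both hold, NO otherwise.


Condition (i): r(k − 1) = 57·3 = 171; λ(v − 1) = 7·24 = 168. Match? NO.
Condition (ii): bk = 350·4 = 1400; vr = 25·57 = 1425. Match? NO.
Both conditions hold? NO.

NO


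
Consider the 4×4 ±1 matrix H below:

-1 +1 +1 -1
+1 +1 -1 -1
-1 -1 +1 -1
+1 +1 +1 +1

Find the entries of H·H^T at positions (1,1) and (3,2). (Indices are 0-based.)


Row 1 of H: [1, 1, -1, -1].
Row 2 of H: [-1, -1, 1, -1].
Row 3 of H: [1, 1, 1, 1].
(H·H^T)[1][1] = Σ_j H[1][j]·H[1][j] = (1)² + (1)² + (-1)² + (-1)² = 1 + 1 + 1 + 1 = 4.
(H·H^T)[3][2] = Σ_j H[3][j]·H[2][j] = (1)·(-1) + (1)·(-1) + (1)·(1) + (1)·(-1) = -1 + -1 + 1 + -1 = -2.
Rows 3 and 2 are not orthogonal (dot product = -2 ≠ 0), so H is not a Hadamard matrix.

(1,1) entry = 4; (3,2) entry = -2.


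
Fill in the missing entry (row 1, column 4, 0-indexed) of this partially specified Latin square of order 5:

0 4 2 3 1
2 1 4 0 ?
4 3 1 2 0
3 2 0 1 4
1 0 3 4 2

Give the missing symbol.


Row 1 contains symbols [0, 1, 2, 4] — missing [3].
Column 4 contains symbols [0, 1, 2, 4] — missing [3].
The missing symbol must appear in both missing sets; intersection = [3].
Therefore the hidden value is 3.

Missing value = 3.


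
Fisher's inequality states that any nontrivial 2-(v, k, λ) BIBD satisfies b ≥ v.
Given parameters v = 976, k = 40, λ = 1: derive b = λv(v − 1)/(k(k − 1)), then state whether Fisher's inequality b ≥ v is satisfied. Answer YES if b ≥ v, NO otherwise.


r = λ(v − 1)/(k − 1) = 1·975/39 = 25.
b = vr/k = 976·25/40 = 610.
Fisher's inequality: b ≥ v ⇔ 610 ≥ 976? NO.

NO


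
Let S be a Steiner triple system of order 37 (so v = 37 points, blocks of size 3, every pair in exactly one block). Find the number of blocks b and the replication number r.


An STS(v) is a 2-(v, 3, 1) BIBD: block size k = 3, λ = 1.
Replication: r(k − 1) = λ(v − 1) ⇒ r·2 = 37 − 1 = 36 ⇒ r = 18.
Block count: b = v(v − 1)/6 = 37·36/6 = 1332/6 = 222.
(Check via bk = vr: 222·3 = 666 = 37·18 = 666 ✓.)

r = 18, b = 222.


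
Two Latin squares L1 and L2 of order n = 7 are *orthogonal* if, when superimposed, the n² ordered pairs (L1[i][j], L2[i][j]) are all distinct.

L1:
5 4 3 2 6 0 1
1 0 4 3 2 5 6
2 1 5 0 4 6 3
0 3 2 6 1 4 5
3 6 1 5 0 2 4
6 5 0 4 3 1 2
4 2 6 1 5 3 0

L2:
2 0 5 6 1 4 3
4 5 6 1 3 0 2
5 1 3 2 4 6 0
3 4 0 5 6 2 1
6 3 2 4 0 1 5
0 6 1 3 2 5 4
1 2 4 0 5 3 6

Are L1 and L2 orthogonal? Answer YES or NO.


Form the n² = 49 superimposed pairs (L1[i][j], L2[i][j]), row by row (rows and columns indexed from 0):
row 0: (5,2) (4,0) (3,5) (2,6) (6,1) (0,4) (1,3)
row 1: (1,4) (0,5) (4,6) (3,1) (2,3) (5,0) (6,2)
row 2: (2,5) (1,1) (5,3) (0,2) (4,4) (6,6) (3,0)
row 3: (0,3) (3,4) (2,0) (6,5) (1,6) (4,2) (5,1)
row 4: (3,6) (6,3) (1,2) (5,4) (0,0) (2,1) (4,5)
row 5: (6,0) (5,6) (0,1) (4,3) (3,2) (1,5) (2,4)
row 6: (4,1) (2,2) (6,4) (1,0) (5,5) (3,3) (0,6)
Orthogonality requires all 49 pairs distinct.
Check by first coordinate: for each symbol s of L1, list the L2 entries in the n cells where L1 = s; they must all differ.
  L1 = 0: L2 entries (in reading order) 4, 5, 2, 3, 0, 1, 6 — all 7 distinct ✓
  L1 = 1: L2 entries (in reading order) 3, 4, 1, 6, 2, 5, 0 — all 7 distinct ✓
  L1 = 2: L2 entries (in reading order) 6, 3, 5, 0, 1, 4, 2 — all 7 distinct ✓
  L1 = 3: L2 entries (in reading order) 5, 1, 0, 4, 6, 2, 3 — all 7 distinct ✓
  L1 = 4: L2 entries (in reading order) 0, 6, 4, 2, 5, 3, 1 — all 7 distinct ✓
  L1 = 5: L2 entries (in reading order) 2, 0, 3, 1, 4, 6, 5 — all 7 distinct ✓
  L1 = 6: L2 entries (in reading order) 1, 2, 6, 5, 3, 0, 4 — all 7 distinct ✓
Every symbol of L1 meets every symbol of L2 exactly once, so all 49 pairs are distinct (49 of 49).
Conclusion: YES.

YES


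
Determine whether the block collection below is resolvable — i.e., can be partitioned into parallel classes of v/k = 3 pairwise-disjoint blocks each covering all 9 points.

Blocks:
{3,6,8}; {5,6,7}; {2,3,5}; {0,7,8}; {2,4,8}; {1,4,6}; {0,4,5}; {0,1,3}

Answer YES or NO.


v = 9, block size k = 3, number of blocks = 8.
For resolvability, blocks must partition into parallel classes of size v/k = 3.
Total blocks must therefore be a multiple of 3: 8 = 3·2 + 2 ⇒ not divisible ✗.
Resolvable? NO.

NO


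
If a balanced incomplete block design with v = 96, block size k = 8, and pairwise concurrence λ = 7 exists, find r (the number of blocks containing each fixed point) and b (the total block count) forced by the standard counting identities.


Any 2-(v, k, λ) BIBD satisfies two necessary conditions:
  (i)  Each point sits in r blocks, and counting incidences through any fixed point gives r(k − 1) = λ(v − 1), so r = λ(v − 1)/(k − 1).
  (ii) Total incidences bk = vr, so b = vr/k.
Step 1: r = λ(v − 1)/(k − 1) = 7·(96 − 1)/(8 − 1) = 7·95/7 = 665/7 = 95.
Step 2: b = vr/k = 96·95/8 = 9120/8 = 1140.
Check integrality: r = 95 ∈ Z ✓, b = 1140 ∈ Z ✓.
(These identities are necessary conditions: they determine r and b for any design with these parameters, but do not by themselves prove that one exists.)

r = 95, b = 1140.


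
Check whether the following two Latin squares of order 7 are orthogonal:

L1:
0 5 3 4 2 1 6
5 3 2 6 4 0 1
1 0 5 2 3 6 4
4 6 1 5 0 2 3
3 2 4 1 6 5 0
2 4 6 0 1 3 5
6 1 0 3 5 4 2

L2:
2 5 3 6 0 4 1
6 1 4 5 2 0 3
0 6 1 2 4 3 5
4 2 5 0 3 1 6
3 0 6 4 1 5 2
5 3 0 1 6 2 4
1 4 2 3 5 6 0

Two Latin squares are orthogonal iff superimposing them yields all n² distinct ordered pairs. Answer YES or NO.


Form the n² = 49 superimposed pairs (L1[i][j], L2[i][j]), row by row (rows and columns indexed from 0):
row 0: (0,2) (5,5) (3,3) (4,6) (2,0) (1,4) (6,1)
row 1: (5,6) (3,1) (2,4) (6,5) (4,2) (0,0) (1,3)
row 2: (1,0) (0,6) (5,1) (2,2) (3,4) (6,3) (4,5)
row 3: (4,4) (6,2) (1,5) (5,0) (0,3) (2,1) (3,6)
row 4: (3,3) (2,0) (4,6) (1,4) (6,1) (5,5) (0,2)
row 5: (2,5) (4,3) (6,0) (0,1) (1,6) (3,2) (5,4)
row 6: (6,1) (1,4) (0,2) (3,3) (5,5) (4,6) (2,0)
Orthogonality requires all 49 pairs distinct.
But the pair (3,3) repeats: cell (0,2) has L1 = 3, L2 = 3, and cell (4,0) has L1 = 3, L2 = 3.
A repeated pair means some other pair never occurs (only 35 distinct pairs out of 49), so the squares are not orthogonal.
Conclusion: NO.

NO


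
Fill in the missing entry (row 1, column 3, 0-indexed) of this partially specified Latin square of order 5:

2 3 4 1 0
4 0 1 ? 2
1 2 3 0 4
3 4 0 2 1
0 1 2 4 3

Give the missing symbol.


Row 1 contains symbols [0, 1, 2, 4] — missing [3].
Column 3 contains symbols [0, 1, 2, 4] — missing [3].
The missing symbol must appear in both missing sets; intersection = [3].
Therefore the hidden value is 3.

Missing value = 3.


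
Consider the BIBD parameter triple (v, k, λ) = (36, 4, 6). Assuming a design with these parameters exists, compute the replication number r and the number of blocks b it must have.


Any 2-(v, k, λ) BIBD satisfies two necessary conditions:
  (i)  Each point sits in r blocks, and counting incidences through any fixed point gives r(k − 1) = λ(v − 1), so r = λ(v − 1)/(k − 1).
  (ii) Total incidences bk = vr, so b = vr/k.
Step 1: r = λ(v − 1)/(k − 1) = 6·(36 − 1)/(4 − 1) = 6·35/3 = 210/3 = 70.
Step 2: b = vr/k = 36·70/4 = 2520/4 = 630.
Check integrality: r = 70 ∈ Z ✓, b = 630 ∈ Z ✓.
(These identities are necessary conditions: they determine r and b for any design with these parameters, but do not by themselves prove that one exists.)

r = 70, b = 630.


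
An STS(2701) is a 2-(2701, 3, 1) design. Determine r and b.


An STS(v) is a 2-(v, 3, 1) BIBD: block size k = 3, λ = 1.
Replication: r(k − 1) = λ(v − 1) ⇒ r·2 = 2701 − 1 = 2700 ⇒ r = 1350.
Block count: b = v(v − 1)/6 = 2701·2700/6 = 7292700/6 = 1215450.

r = 1350, b = 1215450.


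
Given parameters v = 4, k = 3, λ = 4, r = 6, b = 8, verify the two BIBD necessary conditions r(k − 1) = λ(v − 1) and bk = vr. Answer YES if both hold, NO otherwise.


Condition (i): r(k − 1) = 6·2 = 12; λ(v − 1) = 4·3 = 12. Match? YES.
Condition (ii): bk = 8·3 = 24; vr = 4·6 = 24. Match? YES.
Both conditions hold? YES.

YES


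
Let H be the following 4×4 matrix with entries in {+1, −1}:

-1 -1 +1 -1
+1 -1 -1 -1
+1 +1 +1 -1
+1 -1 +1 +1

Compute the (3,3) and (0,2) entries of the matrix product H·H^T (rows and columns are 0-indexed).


Row 0 of H: [-1, -1, 1, -1].
Row 2 of H: [1, 1, 1, -1].
Row 3 of H: [1, -1, 1, 1].
(H·H^T)[3][3] = Σ_j H[3][j]·H[3][j] = (1)² + (-1)² + (1)² + (1)² = 1 + 1 + 1 + 1 = 4.
(H·H^T)[0][2] = Σ_j H[0][j]·H[2][j] = (-1)·(1) + (-1)·(1) + (1)·(1) + (-1)·(-1) = -1 + -1 + 1 + 1 = 0.
So rows 0 and 2 are orthogonal; the diagonal entry equals n = 4.

(3,3) entry = 4; (0,2) entry = 0.


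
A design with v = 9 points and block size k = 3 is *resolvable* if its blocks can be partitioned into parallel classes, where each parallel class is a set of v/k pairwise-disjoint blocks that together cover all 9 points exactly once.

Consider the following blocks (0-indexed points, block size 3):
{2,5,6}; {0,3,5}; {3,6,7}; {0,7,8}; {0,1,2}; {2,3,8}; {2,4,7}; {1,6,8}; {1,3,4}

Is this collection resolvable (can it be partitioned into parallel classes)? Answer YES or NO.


v = 9, block size k = 3, number of blocks = 9.
For resolvability, blocks must partition into parallel classes of size v/k = 3.
Total blocks must therefore be a multiple of 3: 9 = 3·3 + 0 ⇒ divisible ✓.
Consider block {3,6,7}. The only other block(s) in the collection disjoint from it are {0,1,2} — just 1 block(s). Any parallel class containing {3,6,7} would need 2 other blocks each disjoint from it, so no parallel class of size 3 can contain {3,6,7}.
Since every block must belong to some parallel class in a resolution, the collection cannot be partitioned into parallel classes.
Resolvable? NO.

NO


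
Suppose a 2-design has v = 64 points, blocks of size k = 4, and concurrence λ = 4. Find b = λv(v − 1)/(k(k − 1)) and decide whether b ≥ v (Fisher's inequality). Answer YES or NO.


b = λv(v − 1)/(k(k − 1)) = 4·64·63/(4·3) = 16128/12 = 1344.
Compare with v = 64: b ≥ v, so Fisher's inequality holds.

YES


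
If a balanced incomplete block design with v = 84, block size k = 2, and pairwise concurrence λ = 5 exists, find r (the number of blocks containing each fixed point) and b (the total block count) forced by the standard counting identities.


Any 2-(v, k, λ) BIBD satisfies two necessary conditions:
  (i)  Each point sits in r blocks, and counting incidences through any fixed point gives r(k − 1) = λ(v − 1), so r = λ(v − 1)/(k − 1).
  (ii) Total incidences bk = vr, so b = vr/k.
Step 1: r = λ(v − 1)/(k − 1) = 5·(84 − 1)/(2 − 1) = 5·83/1 = 415/1 = 415.
Step 2: b = vr/k = 84·415/2 = 34860/2 = 17430.
Check integrality: r = 415 ∈ Z ✓, b = 17430 ∈ Z ✓.
(These identities are necessary conditions: they determine r and b for any design with these parameters, but do not by themselves prove that one exists.)

r = 415, b = 17430.


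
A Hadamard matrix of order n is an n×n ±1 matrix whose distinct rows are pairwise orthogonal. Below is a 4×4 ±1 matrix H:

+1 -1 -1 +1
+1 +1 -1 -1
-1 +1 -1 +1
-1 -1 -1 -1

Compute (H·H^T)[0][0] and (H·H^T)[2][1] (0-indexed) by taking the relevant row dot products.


Row 0 of H: [1, -1, -1, 1].
Row 1 of H: [1, 1, -1, -1].
Row 2 of H: [-1, 1, -1, 1].
(H·H^T)[0][0] = Σ_j H[0][j]·H[0][j] = (1)² + (-1)² + (-1)² + (1)² = 1 + 1 + 1 + 1 = 4.
(H·H^T)[2][1] = Σ_j H[2][j]·H[1][j] = (-1)·(1) + (1)·(1) + (-1)·(-1) + (1)·(-1) = -1 + 1 + 1 + -1 = 0.
So rows 2 and 1 are orthogonal; the diagonal entry equals n = 4.

(0,0) entry = 4; (2,1) entry = 0.


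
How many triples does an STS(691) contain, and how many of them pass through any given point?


An STS(v) is a 2-(v, 3, 1) BIBD: block size k = 3, λ = 1.
Replication: r(k − 1) = λ(v − 1) ⇒ r·2 = 691 − 1 = 690 ⇒ r = 345.
Block count: b = v(v − 1)/6 = 691·690/6 = 476790/6 = 79465.

r = 345, b = 79465.


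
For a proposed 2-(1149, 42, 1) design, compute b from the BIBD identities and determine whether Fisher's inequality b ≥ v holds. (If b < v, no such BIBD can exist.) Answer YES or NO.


r = λ(v − 1)/(k − 1) = 1·1148/41 = 28.
b = vr/k = 1149·28/42 = 766.
Fisher's inequality: b ≥ v ⇔ 766 ≥ 1149? NO.

NO


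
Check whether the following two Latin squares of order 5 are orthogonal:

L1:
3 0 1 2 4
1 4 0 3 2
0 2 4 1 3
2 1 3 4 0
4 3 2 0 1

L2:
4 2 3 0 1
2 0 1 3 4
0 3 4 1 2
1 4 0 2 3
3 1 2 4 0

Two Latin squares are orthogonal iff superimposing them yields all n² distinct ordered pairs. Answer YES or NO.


Form the n² = 25 superimposed pairs (L1[i][j], L2[i][j]), row by row (rows and columns indexed from 0):
row 0: (3,4) (0,2) (1,3) (2,0) (4,1)
row 1: (1,2) (4,0) (0,1) (3,3) (2,4)
row 2: (0,0) (2,3) (4,4) (1,1) (3,2)
row 3: (2,1) (1,4) (3,0) (4,2) (0,3)
row 4: (4,3) (3,1) (2,2) (0,4) (1,0)
Orthogonality requires all 25 pairs distinct.
Check by first coordinate: for each symbol s of L1, list the L2 entries in the n cells where L1 = s; they must all differ.
  L1 = 0: L2 entries (in reading order) 2, 1, 0, 3, 4 — all 5 distinct ✓
  L1 = 1: L2 entries (in reading order) 3, 2, 1, 4, 0 — all 5 distinct ✓
  L1 = 2: L2 entries (in reading order) 0, 4, 3, 1, 2 — all 5 distinct ✓
  L1 = 3: L2 entries (in reading order) 4, 3, 2, 0, 1 — all 5 distinct ✓
  L1 = 4: L2 entries (in reading order) 1, 0, 4, 2, 3 — all 5 distinct ✓
Every symbol of L1 meets every symbol of L2 exactly once, so all 25 pairs are distinct (25 of 25).
Conclusion: YES.

YES


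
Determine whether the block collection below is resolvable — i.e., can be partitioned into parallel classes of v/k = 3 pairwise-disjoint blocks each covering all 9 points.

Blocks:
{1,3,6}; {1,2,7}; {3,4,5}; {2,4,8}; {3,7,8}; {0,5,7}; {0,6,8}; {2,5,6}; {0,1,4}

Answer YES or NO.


v = 9, block size k = 3, number of blocks = 9.
For resolvability, blocks must partition into parallel classes of size v/k = 3.
Total blocks must therefore be a multiple of 3: 9 = 3·3 + 0 ⇒ divisible ✓.
Greedy packing gives 3 candidate class(es). Each should be a full parallel class (size 3, covers all 9 points).
  Class 1 (3 blocks): {1,3,6}; {2,4,8}; {0,5,7}. Points covered: [0, 1, 2, 3, 4, 5, 6, 7, 8].
  Class 2 (3 blocks): {1,2,7}; {3,4,5}; {0,6,8}. Points covered: [0, 1, 2, 3, 4, 5, 6, 7, 8].
  Class 3 (3 blocks): {3,7,8}; {2,5,6}; {0,1,4}. Points covered: [0, 1, 2, 3, 4, 5, 6, 7, 8].
All classes full (size 3)? YES. All classes cover every point? YES.
Resolvable? YES.

YES


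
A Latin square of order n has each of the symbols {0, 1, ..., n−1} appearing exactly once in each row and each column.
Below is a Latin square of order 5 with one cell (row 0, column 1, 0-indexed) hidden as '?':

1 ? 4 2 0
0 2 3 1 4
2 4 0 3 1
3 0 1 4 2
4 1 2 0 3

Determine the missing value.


Row 0 contains symbols [0, 1, 2, 4] — missing [3].
Column 1 contains symbols [0, 1, 2, 4] — missing [3].
The missing symbol must appear in both missing sets; intersection = [3].
Therefore the hidden value is 3.

Missing value = 3.


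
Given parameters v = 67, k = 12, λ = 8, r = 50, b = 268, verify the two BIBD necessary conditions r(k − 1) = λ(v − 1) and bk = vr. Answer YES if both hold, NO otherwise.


Condition (i): r(k − 1) = 50·11 = 550; λ(v − 1) = 8·66 = 528. Match? NO.
Condition (ii): bk = 268·12 = 3216; vr = 67·50 = 3350. Match? NO.
Both conditions hold? NO.

NO


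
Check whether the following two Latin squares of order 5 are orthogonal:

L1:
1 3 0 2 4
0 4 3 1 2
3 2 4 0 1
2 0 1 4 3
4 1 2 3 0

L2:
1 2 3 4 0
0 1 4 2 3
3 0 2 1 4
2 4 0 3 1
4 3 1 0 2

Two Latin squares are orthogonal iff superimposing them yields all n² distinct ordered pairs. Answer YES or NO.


Form the n² = 25 superimposed pairs (L1[i][j], L2[i][j]), row by row (rows and columns indexed from 0):
row 0: (1,1) (3,2) (0,3) (2,4) (4,0)
row 1: (0,0) (4,1) (3,4) (1,2) (2,3)
row 2: (3,3) (2,0) (4,2) (0,1) (1,4)
row 3: (2,2) (0,4) (1,0) (4,3) (3,1)
row 4: (4,4) (1,3) (2,1) (3,0) (0,2)
Orthogonality requires all 25 pairs distinct.
Check by first coordinate: for each symbol s of L1, list the L2 entries in the n cells where L1 = s; they must all differ.
  L1 = 0: L2 entries (in reading order) 3, 0, 1, 4, 2 — all 5 distinct ✓
  L1 = 1: L2 entries (in reading order) 1, 2, 4, 0, 3 — all 5 distinct ✓
  L1 = 2: L2 entries (in reading order) 4, 3, 0, 2, 1 — all 5 distinct ✓
  L1 = 3: L2 entries (in reading order) 2, 4, 3, 1, 0 — all 5 distinct ✓
  L1 = 4: L2 entries (in reading order) 0, 1, 2, 3, 4 — all 5 distinct ✓
Every symbol of L1 meets every symbol of L2 exactly once, so all 25 pairs are distinct (25 of 25).
Conclusion: YES.

YES


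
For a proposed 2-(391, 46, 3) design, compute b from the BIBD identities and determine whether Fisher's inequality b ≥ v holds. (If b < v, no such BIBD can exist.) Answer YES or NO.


b = λv(v − 1)/(k(k − 1)) = 3·391·390/(46·45) = 457470/2070 = 221.
Compare with v = 391: b < v, so Fisher's inequality fails.

NO


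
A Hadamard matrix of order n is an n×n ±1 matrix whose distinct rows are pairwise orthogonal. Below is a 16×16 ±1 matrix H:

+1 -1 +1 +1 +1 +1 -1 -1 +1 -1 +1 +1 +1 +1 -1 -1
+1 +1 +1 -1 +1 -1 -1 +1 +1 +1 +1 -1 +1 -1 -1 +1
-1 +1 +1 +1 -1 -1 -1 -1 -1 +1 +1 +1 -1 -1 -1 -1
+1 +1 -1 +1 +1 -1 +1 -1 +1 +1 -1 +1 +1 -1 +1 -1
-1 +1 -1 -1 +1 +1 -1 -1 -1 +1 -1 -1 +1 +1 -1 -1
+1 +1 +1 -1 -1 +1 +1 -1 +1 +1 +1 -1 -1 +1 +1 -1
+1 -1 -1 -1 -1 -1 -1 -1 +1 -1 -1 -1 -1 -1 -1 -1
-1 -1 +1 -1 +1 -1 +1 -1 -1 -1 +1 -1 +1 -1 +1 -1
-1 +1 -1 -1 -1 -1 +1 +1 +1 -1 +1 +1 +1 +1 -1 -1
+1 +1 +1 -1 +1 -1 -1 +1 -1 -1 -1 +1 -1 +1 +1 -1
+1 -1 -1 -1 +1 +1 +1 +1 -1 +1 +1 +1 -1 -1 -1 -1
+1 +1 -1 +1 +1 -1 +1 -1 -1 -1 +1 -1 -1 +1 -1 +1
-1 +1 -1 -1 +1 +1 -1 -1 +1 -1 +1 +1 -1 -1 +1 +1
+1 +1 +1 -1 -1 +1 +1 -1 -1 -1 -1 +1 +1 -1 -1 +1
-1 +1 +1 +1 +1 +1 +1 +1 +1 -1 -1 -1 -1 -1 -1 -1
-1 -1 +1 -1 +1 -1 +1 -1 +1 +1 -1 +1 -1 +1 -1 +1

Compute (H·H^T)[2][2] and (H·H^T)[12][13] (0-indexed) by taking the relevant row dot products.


Row 2 of H: [-1, 1, 1, 1, -1, -1, -1, -1, -1, 1, 1, 1, -1, -1, -1, -1].
Row 12 of H: [-1, 1, -1, -1, 1, 1, -1, -1, 1, -1, 1, 1, -1, -1, 1, 1].
Row 13 of H: [1, 1, 1, -1, -1, 1, 1, -1, -1, -1, -1, 1, 1, -1, -1, 1].
(H·H^T)[2][2] = Σ_j H[2][j]·H[2][j] = (-1)² + (1)² + (1)² + (1)² + (-1)² + (-1)² + (-1)² + (-1)² + (-1)² + (1)² + (1)² + (1)² + (-1)² + (-1)² + (-1)² + (-1)² = 1 + 1 + 1 + 1 + 1 + 1 + 1 + 1 + 1 + 1 + 1 + 1 + 1 + 1 + 1 + 1 = 16.
(H·H^T)[12][13] = Σ_j H[12][j]·H[13][j] = (-1)·(1) + (1)·(1) + (-1)·(1) + (-1)·(-1) + (1)·(-1) + (1)·(1) + (-1)·(1) + (-1)·(-1) + (1)·(-1) + (-1)·(-1) + (1)·(-1) + (1)·(1) + (-1)·(1) + (-1)·(-1) + (1)·(-1) + (1)·(1) = -1 + 1 + -1 + 1 + -1 + 1 + -1 + 1 + -1 + 1 + -1 + 1 + -1 + 1 + -1 + 1 = 0.
So rows 12 and 13 are orthogonal; the diagonal entry equals n = 16.

(2,2) entry = 16; (12,13) entry = 0.


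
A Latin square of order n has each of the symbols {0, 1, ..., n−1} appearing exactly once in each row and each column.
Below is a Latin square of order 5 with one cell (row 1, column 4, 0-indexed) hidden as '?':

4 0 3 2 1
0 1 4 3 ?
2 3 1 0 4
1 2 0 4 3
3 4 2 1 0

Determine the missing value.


Row 1 contains symbols [0, 1, 3, 4] — missing [2].
Column 4 contains symbols [0, 1, 3, 4] — missing [2].
The missing symbol must appear in both missing sets; intersection = [2].
Therefore the hidden value is 2.

Missing value = 2.


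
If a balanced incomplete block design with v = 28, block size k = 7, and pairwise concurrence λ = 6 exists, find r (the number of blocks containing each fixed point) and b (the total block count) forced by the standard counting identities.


Any 2-(v, k, λ) BIBD satisfies two necessary conditions:
  (i)  Each point sits in r blocks, and counting incidences through any fixed point gives r(k − 1) = λ(v − 1), so r = λ(v − 1)/(k − 1).
  (ii) Total incidences bk = vr, so b = vr/k.
Step 1: r = λ(v − 1)/(k − 1) = 6·(28 − 1)/(7 − 1) = 6·27/6 = 162/6 = 27.
Step 2: b = vr/k = 28·27/7 = 756/7 = 108.
Check integrality: r = 27 ∈ Z ✓, b = 108 ∈ Z ✓.
(These identities are necessary conditions: they determine r and b for any design with these parameters, but do not by themselves prove that one exists.)

r = 27, b = 108.


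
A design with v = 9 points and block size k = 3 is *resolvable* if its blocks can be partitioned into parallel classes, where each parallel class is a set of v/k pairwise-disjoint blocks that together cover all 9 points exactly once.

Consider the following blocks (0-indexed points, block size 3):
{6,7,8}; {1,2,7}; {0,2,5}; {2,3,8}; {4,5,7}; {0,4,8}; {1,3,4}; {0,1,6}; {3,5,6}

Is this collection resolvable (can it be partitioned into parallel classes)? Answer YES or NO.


v = 9, block size k = 3, number of blocks = 9.
For resolvability, blocks must partition into parallel classes of size v/k = 3.
Total blocks must therefore be a multiple of 3: 9 = 3·3 + 0 ⇒ divisible ✓.
Greedy packing gives 3 candidate class(es). Each should be a full parallel class (size 3, covers all 9 points).
  Class 1 (3 blocks): {6,7,8}; {0,2,5}; {1,3,4}. Points covered: [0, 1, 2, 3, 4, 5, 6, 7, 8].
  Class 2 (3 blocks): {1,2,7}; {0,4,8}; {3,5,6}. Points covered: [0, 1, 2, 3, 4, 5, 6, 7, 8].
  Class 3 (3 blocks): {2,3,8}; {4,5,7}; {0,1,6}. Points covered: [0, 1, 2, 3, 4, 5, 6, 7, 8].
All classes full (size 3)? YES. All classes cover every point? YES.
Resolvable? YES.

YES
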